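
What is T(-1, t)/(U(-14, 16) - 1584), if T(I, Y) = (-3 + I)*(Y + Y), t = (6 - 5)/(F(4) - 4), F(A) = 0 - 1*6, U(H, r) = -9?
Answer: -4/7965 ≈ -0.00050220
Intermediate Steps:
F(A) = -6 (F(A) = 0 - 6 = -6)
t = -1/10 (t = (6 - 5)/(-6 - 4) = 1/(-10) = 1*(-1/10) = -1/10 ≈ -0.10000)
T(I, Y) = 2*Y*(-3 + I) (T(I, Y) = (-3 + I)*(2*Y) = 2*Y*(-3 + I))
T(-1, t)/(U(-14, 16) - 1584) = (2*(-1/10)*(-3 - 1))/(-9 - 1584) = (2*(-1/10)*(-4))/(-1593) = -1/1593*4/5 = -4/7965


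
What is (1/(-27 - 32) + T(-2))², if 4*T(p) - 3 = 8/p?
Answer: 3969/55696 ≈ 0.071262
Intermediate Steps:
T(p) = ¾ + 2/p (T(p) = ¾ + (8/p)/4 = ¾ + 2/p)
(1/(-27 - 32) + T(-2))² = (1/(-27 - 32) + (¾ + 2/(-2)))² = (1/(-59) + (¾ + 2*(-½)))² = (-1/59 + (¾ - 1))² = (-1/59 - ¼)² = (-63/236)² = 3969/55696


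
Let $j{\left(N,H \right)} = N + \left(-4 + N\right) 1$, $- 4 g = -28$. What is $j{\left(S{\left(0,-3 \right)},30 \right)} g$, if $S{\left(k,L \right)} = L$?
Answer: $-70$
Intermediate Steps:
$g = 7$ ($g = \left(- \frac{1}{4}\right) \left(-28\right) = 7$)
$j{\left(N,H \right)} = -4 + 2 N$ ($j{\left(N,H \right)} = N + \left(-4 + N\right) = -4 + 2 N$)
$j{\left(S{\left(0,-3 \right)},30 \right)} g = \left(-4 + 2 \left(-3\right)\right) 7 = \left(-4 - 6\right) 7 = \left(-10\right) 7 = -70$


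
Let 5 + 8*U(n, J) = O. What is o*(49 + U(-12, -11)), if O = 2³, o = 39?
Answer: 15405/8 ≈ 1925.6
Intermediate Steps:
O = 8
U(n, J) = 3/8 (U(n, J) = -5/8 + (⅛)*8 = -5/8 + 1 = 3/8)
o*(49 + U(-12, -11)) = 39*(49 + 3/8) = 39*(395/8) = 15405/8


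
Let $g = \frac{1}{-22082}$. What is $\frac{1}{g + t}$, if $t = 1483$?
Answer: $\frac{22082}{32747605} \approx 0.00067431$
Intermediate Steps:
$g = - \frac{1}{22082} \approx -4.5286 \cdot 10^{-5}$
$\frac{1}{g + t} = \frac{1}{- \frac{1}{22082} + 1483} = \frac{1}{\frac{32747605}{22082}} = \frac{22082}{32747605}$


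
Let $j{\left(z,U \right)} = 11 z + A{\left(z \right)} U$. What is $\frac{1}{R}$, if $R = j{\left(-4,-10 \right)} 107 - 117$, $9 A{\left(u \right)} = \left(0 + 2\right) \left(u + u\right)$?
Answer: $- \frac{9}{26305} \approx -0.00034214$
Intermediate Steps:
$A{\left(u \right)} = \frac{4 u}{9}$ ($A{\left(u \right)} = \frac{\left(0 + 2\right) \left(u + u\right)}{9} = \frac{2 \cdot 2 u}{9} = \frac{4 u}{9}$)
$j{\left(z,U \right)} = 11 z + \frac{4 U z}{9}$ ($j{\left(z,U \right)} = 11 z + \frac{4 z}{9} U = 11 z + \frac{4 U z}{9}$)
$R = - \frac{26305}{9}$ ($R = \frac{1}{9} \left(-4\right) \left(99 + 4 \left(-10\right)\right) 107 - 117 = \frac{1}{9} \left(-4\right) \left(99 - 40\right) 107 - 117 = \frac{1}{9} \left(-4\right) 59 \cdot 107 - 117 = \left(- \frac{236}{9}\right) 107 - 117 = - \frac{25252}{9} - 117 = - \frac{26305}{9} \approx -2922.8$)
$\frac{1}{R} = \frac{1}{- \frac{26305}{9}} = - \frac{9}{26305}$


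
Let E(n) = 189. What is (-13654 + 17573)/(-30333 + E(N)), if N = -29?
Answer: -3919/30144 ≈ -0.13001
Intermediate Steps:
(-13654 + 17573)/(-30333 + E(N)) = (-13654 + 17573)/(-30333 + 189) = 3919/(-30144) = 3919*(-1/30144) = -3919/30144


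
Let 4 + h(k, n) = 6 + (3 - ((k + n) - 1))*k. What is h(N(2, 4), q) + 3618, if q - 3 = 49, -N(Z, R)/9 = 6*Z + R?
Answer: -10204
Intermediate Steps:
N(Z, R) = -54*Z - 9*R (N(Z, R) = -9*(6*Z + R) = -9*(R + 6*Z) = -54*Z - 9*R)
q = 52 (q = 3 + 49 = 52)
h(k, n) = 2 + k*(4 - k - n) (h(k, n) = -4 + (6 + (3 - ((k + n) - 1))*k) = -4 + (6 + (3 - (-1 + k + n))*k) = -4 + (6 + (3 + (1 - k - n))*k) = -4 + (6 + (4 - k - n)*k) = -4 + (6 + k*(4 - k - n)) = 2 + k*(4 - k - n))
h(N(2, 4), q) + 3618 = (2 - (-54*2 - 9*4)² + 4*(-54*2 - 9*4) - 1*(-54*2 - 9*4)*52) + 3618 = (2 - (-108 - 36)² + 4*(-108 - 36) - 1*(-108 - 36)*52) + 3618 = (2 - 1*(-144)² + 4*(-144) - 1*(-144)*52) + 3618 = (2 - 1*20736 - 576 + 7488) + 3618 = (2 - 20736 - 576 + 7488) + 3618 = -13822 + 3618 = -10204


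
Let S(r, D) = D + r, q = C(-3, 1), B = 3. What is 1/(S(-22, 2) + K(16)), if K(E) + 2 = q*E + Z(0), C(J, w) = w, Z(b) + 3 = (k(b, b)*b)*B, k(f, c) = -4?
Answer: -⅑ ≈ -0.11111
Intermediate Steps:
Z(b) = -3 - 12*b (Z(b) = -3 - 4*b*3 = -3 - 12*b)
q = 1
K(E) = -5 + E (K(E) = -2 + (1*E + (-3 - 12*0)) = -2 + (E + (-3 + 0)) = -2 + (E - 3) = -2 + (-3 + E) = -5 + E)
1/(S(-22, 2) + K(16)) = 1/((2 - 22) + (-5 + 16)) = 1/(-20 + 11) = 1/(-9) = -⅑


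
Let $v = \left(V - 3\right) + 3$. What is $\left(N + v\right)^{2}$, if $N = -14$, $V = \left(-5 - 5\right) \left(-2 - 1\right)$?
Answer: $256$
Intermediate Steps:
$V = 30$ ($V = \left(-10\right) \left(-3\right) = 30$)
$v = 30$ ($v = \left(30 - 3\right) + 3 = 27 + 3 = 30$)
$\left(N + v\right)^{2} = \left(-14 + 30\right)^{2} = 16^{2} = 256$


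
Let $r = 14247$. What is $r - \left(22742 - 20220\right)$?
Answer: $11725$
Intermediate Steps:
$r - \left(22742 - 20220\right) = 14247 - \left(22742 - 20220\right) = 14247 - 2522 = 11725$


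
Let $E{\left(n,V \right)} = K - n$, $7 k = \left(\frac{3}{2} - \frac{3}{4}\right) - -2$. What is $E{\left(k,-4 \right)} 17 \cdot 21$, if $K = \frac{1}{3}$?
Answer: $- \frac{85}{4} \approx -21.25$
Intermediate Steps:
$K = \frac{1}{3} \approx 0.33333$
$k = \frac{11}{28}$ ($k = \frac{\left(\frac{3}{2} - \frac{3}{4}\right) - -2}{7} = \frac{\left(3 \cdot \frac{1}{2} - \frac{3}{4}\right) + 2}{7} = \frac{\left(\frac{3}{2} - \frac{3}{4}\right) + 2}{7} = \frac{\frac{3}{4} + 2}{7} = \frac{1}{7} \cdot \frac{11}{4} = \frac{11}{28} \approx 0.39286$)
$E{\left(n,V \right)} = \frac{1}{3} - n$
$E{\left(k,-4 \right)} 17 \cdot 21 = \left(\frac{1}{3} - \frac{11}{28}\right) 17 \cdot 21 = \left(- \frac{5}{84}\right) 17 \cdot 21 = \left(- \frac{85}{84}\right) 21 = - \frac{85}{4}$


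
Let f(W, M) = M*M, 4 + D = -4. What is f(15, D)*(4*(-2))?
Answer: -512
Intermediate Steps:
D = -8 (D = -4 - 4 = -8)
f(W, M) = M²
f(15, D)*(4*(-2)) = (-8)²*(4*(-2)) = 64*(-8) = -512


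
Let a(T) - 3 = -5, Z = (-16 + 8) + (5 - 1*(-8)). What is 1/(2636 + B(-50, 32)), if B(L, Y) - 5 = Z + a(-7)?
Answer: 1/2644 ≈ 0.00037821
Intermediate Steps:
Z = 5 (Z = -8 + (5 + 8) = -8 + 13 = 5)
a(T) = -2 (a(T) = 3 - 5 = -2)
B(L, Y) = 8 (B(L, Y) = 5 + (5 - 2) = 5 + 3 = 8)
1/(2636 + B(-50, 32)) = 1/(2636 + 8) = 1/2644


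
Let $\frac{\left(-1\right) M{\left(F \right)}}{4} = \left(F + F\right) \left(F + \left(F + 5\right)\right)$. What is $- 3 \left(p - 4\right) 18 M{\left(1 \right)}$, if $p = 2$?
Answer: $-6048$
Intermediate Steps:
$M{\left(F \right)} = - 8 F \left(5 + 2 F\right)$ ($M{\left(F \right)} = - 4 \left(F + F\right) \left(F + \left(F + 5\right)\right) = - 4 \cdot 2 F \left(F + \left(5 + F\right)\right) = - 4 \cdot 2 F \left(5 + 2 F\right) = - 8 F \left(5 + 2 F\right)$)
$- 3 \left(p - 4\right) 18 M{\left(1 \right)} = - 3 \left(2 - 4\right) 18 \left(\left(-8\right) 1 \left(5 + 2 \cdot 1\right)\right) = \left(-3\right) \left(-2\right) 18 \left(\left(-8\right) 1 \left(5 + 2\right)\right) = 6 \cdot 18 \left(\left(-8\right) 1 \cdot 7\right) = 108 \left(-56\right) = -6048$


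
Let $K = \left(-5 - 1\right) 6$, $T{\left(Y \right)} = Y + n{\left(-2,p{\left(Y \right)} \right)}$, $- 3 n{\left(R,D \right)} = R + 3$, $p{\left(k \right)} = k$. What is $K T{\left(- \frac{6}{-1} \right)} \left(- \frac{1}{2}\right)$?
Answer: $102$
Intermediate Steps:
$n{\left(R,D \right)} = -1 - \frac{R}{3}$ ($n{\left(R,D \right)} = - \frac{R + 3}{3} = - \frac{3 + R}{3} = -1 - \frac{R}{3}$)
$T{\left(Y \right)} = - \frac{1}{3} + Y$ ($T{\left(Y \right)} = Y - \frac{1}{3} = - \frac{1}{3} + Y$)
$K = -36$ ($K = \left(-6\right) 6 = -36$)
$K T{\left(- \frac{6}{-1} \right)} \left(- \frac{1}{2}\right) = - 36 \left(- \frac{1}{3} - \frac{6}{-1}\right) \left(- \frac{1}{2}\right) = - 36 \left(- \frac{1}{3} - -6\right) \left(\left(-1\right) \frac{1}{2}\right) = - 36 \left(- \frac{1}{3} + 6\right) \left(- \frac{1}{2}\right) = \left(-36\right) \frac{17}{3} \left(- \frac{1}{2}\right) = \left(-204\right) \left(- \frac{1}{2}\right) = 102$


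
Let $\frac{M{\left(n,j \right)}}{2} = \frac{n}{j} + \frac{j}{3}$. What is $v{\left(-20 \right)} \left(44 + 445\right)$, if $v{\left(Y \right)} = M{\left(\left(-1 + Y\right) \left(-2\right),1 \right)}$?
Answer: $41402$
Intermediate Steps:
$M{\left(n,j \right)} = \frac{2 j}{3} + \frac{2 n}{j}$ ($M{\left(n,j \right)} = 2 \left(\frac{n}{j} + \frac{j}{3}\right) = 2 \left(\frac{j}{3} + \frac{n}{j}\right) = \frac{2 j}{3} + \frac{2 n}{j}$)
$v{\left(Y \right)} = \frac{14}{3} - 4 Y$ ($v{\left(Y \right)} = \frac{2}{3} \cdot 1 + \frac{2 \left(-1 + Y\right) \left(-2\right)}{1} = \frac{2}{3} + 2 \left(2 - 2 Y\right) 1 = \frac{2}{3} - \left(-4 + 4 Y\right) = \frac{14}{3} - 4 Y$)
$v{\left(-20 \right)} \left(44 + 445\right) = \left(\frac{14}{3} - -80\right) \left(44 + 445\right) = \left(\frac{14}{3} + 80\right) 489 = \frac{254}{3} \cdot 489 = 41402$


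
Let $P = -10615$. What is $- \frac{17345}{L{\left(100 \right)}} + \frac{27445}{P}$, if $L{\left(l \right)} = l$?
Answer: $- \frac{679497}{3860} \approx -176.04$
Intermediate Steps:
$- \frac{17345}{L{\left(100 \right)}} + \frac{27445}{P} = - \frac{17345}{100} + \frac{27445}{-10615} = \left(-17345\right) \frac{1}{100} + 27445 \left(- \frac{1}{10615}\right) = - \frac{3469}{20} - \frac{499}{193} = - \frac{679497}{3860}$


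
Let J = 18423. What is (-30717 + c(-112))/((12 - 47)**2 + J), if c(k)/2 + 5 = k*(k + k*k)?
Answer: -2815495/19648 ≈ -143.30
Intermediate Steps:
c(k) = -10 + 2*k*(k + k**2) (c(k) = -10 + 2*(k*(k + k*k)) = -10 + 2*(k*(k + k**2)) = -10 + 2*k*(k + k**2))
(-30717 + c(-112))/((12 - 47)**2 + J) = (-30717 + (-10 + 2*(-112)**2 + 2*(-112)**3))/((12 - 47)**2 + 18423) = (-30717 + (-10 + 2*12544 + 2*(-1404928)))/((-35)**2 + 18423) = (-30717 + (-10 + 25088 - 2809856))/(1225 + 18423) = (-30717 - 2784778)/19648 = -2815495*1/19648 = -2815495/19648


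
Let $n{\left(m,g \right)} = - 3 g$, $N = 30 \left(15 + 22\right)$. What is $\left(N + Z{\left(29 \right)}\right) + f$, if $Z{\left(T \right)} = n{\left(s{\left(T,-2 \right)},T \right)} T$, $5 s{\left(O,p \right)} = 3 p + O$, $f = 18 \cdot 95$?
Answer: $297$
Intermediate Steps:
$f = 1710$
$N = 1110$ ($N = 30 \cdot 37 = 1110$)
$s{\left(O,p \right)} = \frac{O}{5} + \frac{3 p}{5}$ ($s{\left(O,p \right)} = \frac{3 p + O}{5} = \frac{O + 3 p}{5} = \frac{O}{5} + \frac{3 p}{5}$)
$Z{\left(T \right)} = - 3 T^{2}$ ($Z{\left(T \right)} = - 3 T T = - 3 T^{2}$)
$\left(N + Z{\left(29 \right)}\right) + f = \left(1110 - 3 \cdot 29^{2}\right) + 1710 = \left(1110 - 2523\right) + 1710 = -1413 + 1710 = 297$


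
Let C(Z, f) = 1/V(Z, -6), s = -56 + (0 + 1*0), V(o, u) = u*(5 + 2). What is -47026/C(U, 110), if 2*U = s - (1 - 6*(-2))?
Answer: 1975092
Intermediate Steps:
V(o, u) = 7*u (V(o, u) = u*7 = 7*u)
s = -56 (s = -56 + (0 + 0) = -56 + 0 = -56)
U = -69/2 (U = (-56 - (1 - 6*(-2)))/2 = (-56 - (1 + 12))/2 = (-56 - 1*13)/2 = (-56 - 13)/2 = (1/2)*(-69) = -69/2 ≈ -34.500)
C(Z, f) = -1/42 (C(Z, f) = 1/(7*(-6)) = 1/(-42) = -1/42)
-47026/C(U, 110) = -47026/(-1/42) = -47026*(-42) = 1975092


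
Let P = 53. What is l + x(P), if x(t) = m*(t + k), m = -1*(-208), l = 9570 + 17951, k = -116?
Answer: 14417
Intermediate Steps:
l = 27521
m = 208
x(t) = -24128 + 208*t (x(t) = 208*(t - 116) = 208*(-116 + t) = -24128 + 208*t)
l + x(P) = 27521 + (-24128 + 208*53) = 27521 + (-24128 + 11024) = 27521 - 13104 = 14417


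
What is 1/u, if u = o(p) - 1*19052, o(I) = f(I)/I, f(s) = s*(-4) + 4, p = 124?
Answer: -31/590735 ≈ -5.2477e-5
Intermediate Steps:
f(s) = 4 - 4*s (f(s) = -4*s + 4 = 4 - 4*s)
o(I) = (4 - 4*I)/I
u = -590735/31 (u = (-4 + 4/124) - 1*19052 = (-4 + 4*(1/124)) - 19052 = (-4 + 1/31) - 19052 = -123/31 - 19052 = -590735/31 ≈ -19056.)
1/u = 1/(-590735/31) = -31/590735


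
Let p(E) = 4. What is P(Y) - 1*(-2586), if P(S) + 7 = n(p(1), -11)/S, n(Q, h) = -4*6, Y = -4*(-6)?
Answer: 2578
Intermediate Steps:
Y = 24
n(Q, h) = -24
P(S) = -7 - 24/S
P(Y) - 1*(-2586) = (-7 - 24/24) - 1*(-2586) = (-7 - 24*1/24) + 2586 = (-7 - 1) + 2586 = -8 + 2586 = 2578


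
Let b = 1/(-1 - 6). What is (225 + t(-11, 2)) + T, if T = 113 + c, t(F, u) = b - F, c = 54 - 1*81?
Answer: 2253/7 ≈ 321.86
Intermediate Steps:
b = -⅐ (b = 1/(-7) = -⅐ ≈ -0.14286)
c = -27 (c = 54 - 81 = -27)
t(F, u) = -⅐ - F
T = 86 (T = 113 - 27 = 86)
(225 + t(-11, 2)) + T = (225 + (-⅐ - 1*(-11))) + 86 = (225 + (-⅐ + 11)) + 86 = (225 + 76/7) + 86 = 1651/7 + 86 = 2253/7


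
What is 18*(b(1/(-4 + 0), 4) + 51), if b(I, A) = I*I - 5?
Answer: 6633/8 ≈ 829.13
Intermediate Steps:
b(I, A) = -5 + I² (b(I, A) = I² - 5 = -5 + I²)
18*(b(1/(-4 + 0), 4) + 51) = 18*((-5 + (1/(-4 + 0))²) + 51) = 18*((-5 + (1/(-4))²) + 51) = 18*((-5 + (-¼)²) + 51) = 18*((-5 + 1/16) + 51) = 18*(-79/16 + 51) = 18*(737/16) = 6633/8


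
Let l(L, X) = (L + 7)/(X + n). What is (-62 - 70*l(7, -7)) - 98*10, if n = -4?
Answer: -10482/11 ≈ -952.91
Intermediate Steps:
l(L, X) = (7 + L)/(-4 + X) (l(L, X) = (L + 7)/(X - 4) = (7 + L)/(-4 + X))
(-62 - 70*l(7, -7)) - 98*10 = (-62 - 70*(7 + 7)/(-4 - 7)) - 98*10 = (-62 - 70*14/(-11)) - 1*980 = (-62 - (-70)*14/11) - 980 = (-62 - 70*(-14/11)) - 980 = (-62 + 980/11) - 980 = 298/11 - 980 = -10482/11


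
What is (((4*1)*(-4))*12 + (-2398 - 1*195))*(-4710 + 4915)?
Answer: -570925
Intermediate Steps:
(((4*1)*(-4))*12 + (-2398 - 1*195))*(-4710 + 4915) = ((4*(-4))*12 + (-2398 - 195))*205 = (-16*12 - 2593)*205 = (-192 - 2593)*205 = -2785*205 = -570925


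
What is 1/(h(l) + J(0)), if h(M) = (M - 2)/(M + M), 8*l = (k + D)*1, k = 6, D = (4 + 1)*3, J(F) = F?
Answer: 42/5 ≈ 8.4000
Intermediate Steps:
D = 15 (D = 5*3 = 15)
l = 21/8 (l = ((6 + 15)*1)/8 = (21*1)/8 = (⅛)*21 = 21/8 ≈ 2.6250)
h(M) = (-2 + M)/(2*M) (h(M) = (-2 + M)/((2*M)) = (-2 + M)*(1/(2*M)) = (-2 + M)/(2*M))
1/(h(l) + J(0)) = 1/((-2 + 21/8)/(2*(21/8)) + 0) = 1/((½)*(8/21)*(5/8) + 0) = 1/(5/42 + 0) = 1/(5/42) = 42/5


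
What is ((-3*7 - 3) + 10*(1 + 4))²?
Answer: 676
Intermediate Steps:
((-3*7 - 3) + 10*(1 + 4))² = ((-21 - 3) + 10*5)² = (-24 + 50)² = 26² = 676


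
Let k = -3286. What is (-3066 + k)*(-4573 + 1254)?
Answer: 21082288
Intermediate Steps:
(-3066 + k)*(-4573 + 1254) = (-3066 - 3286)*(-4573 + 1254) = -6352*(-3319) = 21082288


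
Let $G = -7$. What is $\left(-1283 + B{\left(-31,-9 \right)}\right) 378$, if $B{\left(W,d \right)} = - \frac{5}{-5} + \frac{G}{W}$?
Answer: $- \frac{15019830}{31} \approx -4.8451 \cdot 10^{5}$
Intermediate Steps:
$B{\left(W,d \right)} = 1 - \frac{7}{W}$ ($B{\left(W,d \right)} = - \frac{5}{-5} - \frac{7}{W} = \left(-5\right) \left(- \frac{1}{5}\right) - \frac{7}{W} = 1 - \frac{7}{W}$)
$\left(-1283 + B{\left(-31,-9 \right)}\right) 378 = \left(-1283 + \frac{-7 - 31}{-31}\right) 378 = \left(-1283 - - \frac{38}{31}\right) 378 = \left(-1283 + \frac{38}{31}\right) 378 = \left(- \frac{39735}{31}\right) 378 = - \frac{15019830}{31}$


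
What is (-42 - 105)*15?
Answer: -2205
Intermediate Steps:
(-42 - 105)*15 = -147*15 = -2205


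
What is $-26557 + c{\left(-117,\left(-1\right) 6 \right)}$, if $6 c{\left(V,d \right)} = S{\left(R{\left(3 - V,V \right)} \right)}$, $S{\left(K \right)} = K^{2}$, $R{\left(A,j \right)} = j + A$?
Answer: $- \frac{53111}{2} \approx -26556.0$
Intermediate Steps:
$R{\left(A,j \right)} = A + j$
$c{\left(V,d \right)} = \frac{3}{2}$ ($c{\left(V,d \right)} = \frac{\left(\left(3 - V\right) + V\right)^{2}}{6} = \frac{3^{2}}{6} = \frac{1}{6} \cdot 9 = \frac{3}{2}$)
$-26557 + c{\left(-117,\left(-1\right) 6 \right)} = -26557 + \frac{3}{2} = - \frac{53111}{2}$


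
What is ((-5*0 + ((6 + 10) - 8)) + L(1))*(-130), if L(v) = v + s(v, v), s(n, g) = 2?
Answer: -1430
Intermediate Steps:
L(v) = 2 + v (L(v) = v + 2 = 2 + v)
((-5*0 + ((6 + 10) - 8)) + L(1))*(-130) = ((-5*0 + ((6 + 10) - 8)) + (2 + 1))*(-130) = ((0 + (16 - 8)) + 3)*(-130) = ((0 + 8) + 3)*(-130) = (8 + 3)*(-130) = 11*(-130) = -1430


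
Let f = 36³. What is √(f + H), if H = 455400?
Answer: 6*√13946 ≈ 708.56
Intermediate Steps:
f = 46656
√(f + H) = √(46656 + 455400) = √502056 = 6*√13946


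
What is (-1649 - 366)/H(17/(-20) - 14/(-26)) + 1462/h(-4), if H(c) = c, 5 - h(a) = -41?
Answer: 12108911/1863 ≈ 6499.7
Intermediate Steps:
h(a) = 46 (h(a) = 5 - 1*(-41) = 5 + 41 = 46)
(-1649 - 366)/H(17/(-20) - 14/(-26)) + 1462/h(-4) = (-1649 - 366)/(17/(-20) - 14/(-26)) + 1462/46 = -2015/(17*(-1/20) - 14*(-1/26)) + 1462*(1/46) = -2015/(-17/20 + 7/13) + 731/23 = -2015/(-81/260) + 731/23 = -2015*(-260/81) + 731/23 = 523900/81 + 731/23 = 12108911/1863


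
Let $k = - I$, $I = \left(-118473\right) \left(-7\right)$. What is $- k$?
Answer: $829311$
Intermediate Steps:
$I = 829311$
$k = -829311$ ($k = \left(-1\right) 829311 = -829311$)
$- k = \left(-1\right) \left(-829311\right) = 829311$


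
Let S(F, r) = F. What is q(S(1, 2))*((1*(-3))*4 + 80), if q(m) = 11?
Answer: 748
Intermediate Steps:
q(S(1, 2))*((1*(-3))*4 + 80) = 11*((1*(-3))*4 + 80) = 11*(-3*4 + 80) = 11*(-12 + 80) = 11*68 = 748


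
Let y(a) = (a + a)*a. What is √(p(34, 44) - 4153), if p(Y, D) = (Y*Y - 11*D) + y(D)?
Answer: √391 ≈ 19.774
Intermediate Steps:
y(a) = 2*a² (y(a) = (2*a)*a = 2*a²)
p(Y, D) = Y² - 11*D + 2*D² (p(Y, D) = (Y*Y - 11*D) + 2*D² = (Y² - 11*D) + 2*D² = Y² - 11*D + 2*D²)
√(p(34, 44) - 4153) = √((34² - 11*44 + 2*44²) - 4153) = √((1156 - 484 + 2*1936) - 4153) = √((1156 - 484 + 3872) - 4153) = √(4544 - 4153) = √391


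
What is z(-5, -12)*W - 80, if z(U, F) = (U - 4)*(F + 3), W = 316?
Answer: 25516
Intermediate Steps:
z(U, F) = (-4 + U)*(3 + F)
z(-5, -12)*W - 80 = (-12 - 4*(-12) + 3*(-5) - 12*(-5))*316 - 80 = (-12 + 48 - 15 + 60)*316 - 80 = 81*316 - 80 = 25596 - 80 = 25516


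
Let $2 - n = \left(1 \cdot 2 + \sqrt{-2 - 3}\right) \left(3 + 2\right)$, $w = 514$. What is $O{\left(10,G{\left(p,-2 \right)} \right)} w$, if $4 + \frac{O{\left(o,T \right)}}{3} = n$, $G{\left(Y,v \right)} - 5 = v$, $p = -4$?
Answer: $-18504 - 7710 i \sqrt{5} \approx -18504.0 - 17240.0 i$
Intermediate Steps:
$G{\left(Y,v \right)} = 5 + v$
$n = -8 - 5 i \sqrt{5}$ ($n = 2 - \left(1 \cdot 2 + \sqrt{-2 - 3}\right) \left(3 + 2\right) = 2 - \left(2 + \sqrt{-5}\right) 5 = 2 - \left(2 + i \sqrt{5}\right) 5 = 2 - \left(10 + 5 i \sqrt{5}\right) = -8 - 5 i \sqrt{5} \approx -8.0 - 11.18 i$)
$O{\left(o,T \right)} = -36 - 15 i \sqrt{5}$ ($O{\left(o,T \right)} = -12 + 3 \left(-8 - 5 i \sqrt{5}\right) = -12 - \left(24 + 15 i \sqrt{5}\right) = -36 - 15 i \sqrt{5}$)
$O{\left(10,G{\left(p,-2 \right)} \right)} w = \left(-36 - 15 i \sqrt{5}\right) 514 = -18504 - 7710 i \sqrt{5}$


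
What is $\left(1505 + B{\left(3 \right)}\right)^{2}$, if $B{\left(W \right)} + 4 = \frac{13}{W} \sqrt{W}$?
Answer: $\frac{6759172}{3} + \frac{39026 \sqrt{3}}{3} \approx 2.2756 \cdot 10^{6}$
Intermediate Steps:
$B{\left(W \right)} = -4 + \frac{13}{\sqrt{W}}$ ($B{\left(W \right)} = -4 + \frac{13}{W} \sqrt{W} = -4 + \frac{13}{\sqrt{W}}$)
$\left(1505 + B{\left(3 \right)}\right)^{2} = \left(1505 - \left(4 - \frac{13}{\sqrt{3}}\right)\right)^{2} = \left(1505 - \left(4 - 13 \frac{\sqrt{3}}{3}\right)\right)^{2} = \left(1505 - \left(4 - \frac{13 \sqrt{3}}{3}\right)\right)^{2} = \left(1501 + \frac{13 \sqrt{3}}{3}\right)^{2}$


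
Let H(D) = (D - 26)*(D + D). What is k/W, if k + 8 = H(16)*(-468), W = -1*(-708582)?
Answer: 74876/354291 ≈ 0.21134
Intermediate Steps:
H(D) = 2*D*(-26 + D) (H(D) = (-26 + D)*(2*D) = 2*D*(-26 + D))
W = 708582
k = 149752 (k = -8 + (2*16*(-26 + 16))*(-468) = -8 + (2*16*(-10))*(-468) = -8 - 320*(-468) = -8 + 149760 = 149752)
k/W = 149752/708582 = 149752*(1/708582) = 74876/354291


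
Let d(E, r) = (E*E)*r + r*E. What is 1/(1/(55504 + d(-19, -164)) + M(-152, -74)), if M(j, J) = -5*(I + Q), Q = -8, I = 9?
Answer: -584/2921 ≈ -0.19993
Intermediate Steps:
M(j, J) = -5 (M(j, J) = -5*(9 - 8) = -5*1 = -5)
d(E, r) = E*r + r*E² (d(E, r) = E²*r + E*r = r*E² + E*r = E*r + r*E²)
1/(1/(55504 + d(-19, -164)) + M(-152, -74)) = 1/(1/(55504 - 19*(-164)*(1 - 19)) - 5) = 1/(1/(55504 - 19*(-164)*(-18)) - 5) = 1/(1/(55504 - 56088) - 5) = 1/(1/(-584) - 5) = 1/(-1/584 - 5) = 1/(-2921/584) = -584/2921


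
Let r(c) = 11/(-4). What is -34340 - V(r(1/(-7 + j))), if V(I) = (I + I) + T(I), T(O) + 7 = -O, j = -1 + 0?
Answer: -137321/4 ≈ -34330.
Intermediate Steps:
j = -1
T(O) = -7 - O
r(c) = -11/4 (r(c) = 11*(-¼) = -11/4)
V(I) = -7 + I (V(I) = (I + I) + (-7 - I) = 2*I + (-7 - I) = -7 + I)
-34340 - V(r(1/(-7 + j))) = -34340 - (-7 - 11/4) = -34340 - 1*(-39/4) = -34340 + 39/4 = -137321/4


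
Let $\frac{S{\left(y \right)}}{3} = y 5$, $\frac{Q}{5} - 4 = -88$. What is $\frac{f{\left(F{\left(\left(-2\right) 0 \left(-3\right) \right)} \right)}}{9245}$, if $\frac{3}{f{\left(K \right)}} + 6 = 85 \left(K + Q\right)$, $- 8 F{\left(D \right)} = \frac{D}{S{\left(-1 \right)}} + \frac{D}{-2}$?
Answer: $- \frac{1}{110033990} \approx -9.0881 \cdot 10^{-9}$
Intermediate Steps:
$Q = -420$ ($Q = 20 + 5 \left(-88\right) = 20 - 440 = -420$)
$S{\left(y \right)} = 15 y$ ($S{\left(y \right)} = 3 y 5 = 3 \cdot 5 y = 15 y$)
$F{\left(D \right)} = \frac{17 D}{240}$ ($F{\left(D \right)} = - \frac{\frac{D}{15 \left(-1\right)} + \frac{D}{-2}}{8} = - \frac{\frac{D}{-15} + D \left(- \frac{1}{2}\right)}{8} = - \frac{D \left(- \frac{1}{15}\right) - \frac{D}{2}}{8} = - \frac{- \frac{D}{15} - \frac{D}{2}}{8} = - \frac{\left(- \frac{17}{30}\right) D}{8} = \frac{17 D}{240}$)
$f{\left(K \right)} = \frac{3}{-35706 + 85 K}$ ($f{\left(K \right)} = \frac{3}{-6 + 85 \left(K - 420\right)} = \frac{3}{-6 + 85 \left(-420 + K\right)} = \frac{3}{-6 + \left(-35700 + 85 K\right)} = \frac{3}{-35706 + 85 K}$)
$\frac{f{\left(F{\left(\left(-2\right) 0 \left(-3\right) \right)} \right)}}{9245} = \frac{3 \frac{1}{-35706 + 85 \frac{17 \left(-2\right) 0 \left(-3\right)}{240}}}{9245} = \frac{3}{-35706 + 85 \frac{17 \cdot 0 \left(-3\right)}{240}} \cdot \frac{1}{9245} = \frac{3}{-35706 + 85 \cdot \frac{17}{240} \cdot 0} \cdot \frac{1}{9245} = \frac{3}{-35706 + 85 \cdot 0} \cdot \frac{1}{9245} = \frac{3}{-35706 + 0} \cdot \frac{1}{9245} = \frac{3}{-35706} \cdot \frac{1}{9245} = 3 \left(- \frac{1}{35706}\right) \frac{1}{9245} = \left(- \frac{1}{11902}\right) \frac{1}{9245} = - \frac{1}{110033990}$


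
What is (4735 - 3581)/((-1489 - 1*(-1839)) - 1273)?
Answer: -1154/923 ≈ -1.2503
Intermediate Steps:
(4735 - 3581)/((-1489 - 1*(-1839)) - 1273) = 1154/((-1489 + 1839) - 1273) = 1154/(350 - 1273) = 1154/(-923) = 1154*(-1/923) = -1154/923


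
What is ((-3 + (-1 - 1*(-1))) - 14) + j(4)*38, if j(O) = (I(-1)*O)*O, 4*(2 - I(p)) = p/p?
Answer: 1047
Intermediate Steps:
I(p) = 7/4 (I(p) = 2 - p/(4*p) = 2 - ¼*1 = 2 - ¼ = 7/4)
j(O) = 7*O²/4 (j(O) = (7*O/4)*O = 7*O²/4)
((-3 + (-1 - 1*(-1))) - 14) + j(4)*38 = ((-3 + (-1 - 1*(-1))) - 14) + ((7/4)*4²)*38 = ((-3 + (-1 + 1)) - 14) + ((7/4)*16)*38 = ((-3 + 0) - 14) + 28*38 = (-3 - 14) + 1064 = -17 + 1064 = 1047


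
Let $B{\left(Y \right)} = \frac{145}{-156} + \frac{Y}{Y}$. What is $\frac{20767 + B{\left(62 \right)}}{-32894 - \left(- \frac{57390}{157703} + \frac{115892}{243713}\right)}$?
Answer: $- \frac{9578006651150189}{15171134495552064} \approx -0.63133$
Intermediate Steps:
$B{\left(Y \right)} = \frac{11}{156}$ ($B{\left(Y \right)} = 145 \left(- \frac{1}{156}\right) + 1 = - \frac{145}{156} + 1 = \frac{11}{156}$)
$\frac{20767 + B{\left(62 \right)}}{-32894 - \left(- \frac{57390}{157703} + \frac{115892}{243713}\right)} = \frac{20767 + \frac{11}{156}}{-32894 - \left(- \frac{57390}{157703} + \frac{115892}{243713}\right)} = \frac{3239663}{156 \left(-32894 - \frac{4289827006}{38434271239}\right)} = \frac{3239663}{156 \left(- \frac{1264261207962672}{38434271239}\right)} = \frac{3239663}{156} \left(- \frac{38434271239}{1264261207962672}\right) = - \frac{9578006651150189}{15171134495552064}$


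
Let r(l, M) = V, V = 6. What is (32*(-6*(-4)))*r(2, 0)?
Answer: 4608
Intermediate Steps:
r(l, M) = 6
(32*(-6*(-4)))*r(2, 0) = (32*(-6*(-4)))*6 = (32*24)*6 = 768*6 = 4608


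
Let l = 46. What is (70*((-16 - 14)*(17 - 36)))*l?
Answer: 1835400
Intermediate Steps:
(70*((-16 - 14)*(17 - 36)))*l = (70*((-16 - 14)*(17 - 36)))*46 = (70*(-30*(-19)))*46 = (70*570)*46 = 39900*46 = 1835400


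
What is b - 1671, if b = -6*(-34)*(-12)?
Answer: -4119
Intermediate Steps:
b = -2448 (b = 204*(-12) = -2448)
b - 1671 = -2448 - 1671 = -4119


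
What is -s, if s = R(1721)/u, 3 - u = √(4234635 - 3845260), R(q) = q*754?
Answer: 1946451/194683 + 16220425*√623/194683 ≈ 2089.6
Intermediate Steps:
R(q) = 754*q
u = 3 - 25*√623 (u = 3 - √(4234635 - 3845260) = 3 - √389375 = 3 - 25*√623 ≈ -621.00)
s = 1297634/(3 - 25*√623) (s = (754*1721)/(3 - 25*√623) = 1297634/(3 - 25*√623) ≈ -2089.6)
-s = -(-1946451/194683 - 16220425*√623/194683) = 1946451/194683 + 16220425*√623/194683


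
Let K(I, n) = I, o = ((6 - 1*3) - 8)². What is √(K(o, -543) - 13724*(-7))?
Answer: 3*√10677 ≈ 309.99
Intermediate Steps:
o = 25 (o = ((6 - 3) - 8)² = (3 - 8)² = (-5)² = 25)
√(K(o, -543) - 13724*(-7)) = √(25 - 13724*(-7)) = √(25 + 96068) = √96093 = 3*√10677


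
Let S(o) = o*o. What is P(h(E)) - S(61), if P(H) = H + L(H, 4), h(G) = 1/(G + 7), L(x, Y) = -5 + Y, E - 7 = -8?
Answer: -22331/6 ≈ -3721.8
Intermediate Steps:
E = -1 (E = 7 - 8 = -1)
h(G) = 1/(7 + G)
P(H) = -1 + H (P(H) = H + (-5 + 4) = H - 1 = -1 + H)
S(o) = o²
P(h(E)) - S(61) = (-1 + 1/(7 - 1)) - 1*61² = (-1 + 1/6) - 1*3721 = (-1 + ⅙) - 3721 = -⅚ - 3721 = -22331/6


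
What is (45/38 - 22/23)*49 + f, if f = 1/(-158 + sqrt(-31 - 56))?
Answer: 244134209/21894574 - I*sqrt(87)/25051 ≈ 11.15 - 0.00037234*I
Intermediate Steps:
f = 1/(-158 + I*sqrt(87)) (f = 1/(-158 + sqrt(-87)) = 1/(-158 + I*sqrt(87)) ≈ -0.0063071 - 0.00037234*I)
(45/38 - 22/23)*49 + f = (45/38 - 22/23)*49 + (-158/25051 - I*sqrt(87)/25051) = (199/874)*49 + (-158/25051 - I*sqrt(87)/25051) = 9751/874 + (-158/25051 - I*sqrt(87)/25051) = 244134209/21894574 - I*sqrt(87)/25051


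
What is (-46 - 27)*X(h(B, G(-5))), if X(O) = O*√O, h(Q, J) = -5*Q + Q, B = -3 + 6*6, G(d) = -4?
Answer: 19272*I*√33 ≈ 1.1071e+5*I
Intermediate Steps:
B = 33 (B = -3 + 36 = 33)
h(Q, J) = -4*Q
X(O) = O^(3/2)
(-46 - 27)*X(h(B, G(-5))) = (-46 - 27)*(-4*33)^(3/2) = -(-19272)*I*√33 = 19272*I*√33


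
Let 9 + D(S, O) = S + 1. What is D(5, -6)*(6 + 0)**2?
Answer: -108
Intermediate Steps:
D(S, O) = -8 + S (D(S, O) = -9 + (S + 1) = -9 + (1 + S) = -8 + S)
D(5, -6)*(6 + 0)**2 = (-8 + 5)*(6 + 0)**2 = -3*6**2 = -3*36 = -108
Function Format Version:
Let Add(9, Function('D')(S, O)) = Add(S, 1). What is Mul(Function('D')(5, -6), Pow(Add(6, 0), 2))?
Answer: -108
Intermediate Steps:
Function('D')(S, O) = Add(-8, S) (Function('D')(S, O) = Add(-9, Add(S, 1)) = Add(-9, Add(1, S)) = Add(-8, S))
Mul(Function('D')(5, -6), Pow(Add(6, 0), 2)) = Mul(Add(-8, 5), Pow(Add(6, 0), 2)) = Mul(-3, Pow(6, 2)) = Mul(-3, 36) = -108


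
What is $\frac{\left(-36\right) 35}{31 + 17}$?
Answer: $- \frac{105}{4} \approx -26.25$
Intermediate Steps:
$\frac{\left(-36\right) 35}{31 + 17} = - \frac{1260}{48} = \left(-1260\right) \frac{1}{48} = - \frac{105}{4}$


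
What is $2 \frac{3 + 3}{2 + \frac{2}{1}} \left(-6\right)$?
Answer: $-18$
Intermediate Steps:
$2 \frac{3 + 3}{2 + \frac{2}{1}} \left(-6\right) = 2 \frac{6}{2 + 2 \cdot 1} \left(-6\right) = 2 \frac{6}{2 + 2} \left(-6\right) = 2 \cdot \frac{6}{4} \left(-6\right) = 2 \cdot 6 \cdot \frac{1}{4} \left(-6\right) = 2 \cdot \frac{3}{2} \left(-6\right) = 3 \left(-6\right) = -18$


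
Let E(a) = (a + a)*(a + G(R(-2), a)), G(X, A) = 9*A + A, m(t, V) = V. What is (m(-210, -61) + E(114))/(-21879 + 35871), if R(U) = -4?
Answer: 285851/13992 ≈ 20.430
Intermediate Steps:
G(X, A) = 10*A
E(a) = 22*a² (E(a) = (a + a)*(a + 10*a) = (2*a)*(11*a) = 22*a²)
(m(-210, -61) + E(114))/(-21879 + 35871) = (-61 + 22*114²)/(-21879 + 35871) = (-61 + 22*12996)/13992 = (-61 + 285912)*(1/13992) = 285851*(1/13992) = 285851/13992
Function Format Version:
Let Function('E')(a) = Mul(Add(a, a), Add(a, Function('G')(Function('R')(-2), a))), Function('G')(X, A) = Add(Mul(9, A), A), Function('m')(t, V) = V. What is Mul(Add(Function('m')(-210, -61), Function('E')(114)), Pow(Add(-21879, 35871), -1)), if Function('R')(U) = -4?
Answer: Rational(285851, 13992) ≈ 20.430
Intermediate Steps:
Function('G')(X, A) = Mul(10, A)
Function('E')(a) = Mul(22, Pow(a, 2)) (Function('E')(a) = Mul(Add(a, a), Add(a, Mul(10, a))) = Mul(Mul(2, a), Mul(11, a)) = Mul(22, Pow(a, 2)))
Mul(Add(Function('m')(-210, -61), Function('E')(114)), Pow(Add(-21879, 35871), -1)) = Mul(Add(-61, Mul(22, Pow(114, 2))), Pow(Add(-21879, 35871), -1)) = Mul(Add(-61, Mul(22, 12996)), Pow(13992, -1)) = Mul(Add(-61, 285912), Rational(1, 13992)) = Mul(285851, Rational(1, 13992)) = Rational(285851, 13992)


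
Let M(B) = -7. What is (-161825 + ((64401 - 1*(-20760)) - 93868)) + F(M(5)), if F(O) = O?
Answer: -170539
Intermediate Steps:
(-161825 + ((64401 - 1*(-20760)) - 93868)) + F(M(5)) = (-161825 + ((64401 - 1*(-20760)) - 93868)) - 7 = (-161825 + ((64401 + 20760) - 93868)) - 7 = (-161825 + (85161 - 93868)) - 7 = (-161825 - 8707) - 7 = -170532 - 7 = -170539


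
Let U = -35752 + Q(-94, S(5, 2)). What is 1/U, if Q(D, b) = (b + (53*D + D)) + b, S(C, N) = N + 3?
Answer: -1/40818 ≈ -2.4499e-5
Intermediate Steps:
S(C, N) = 3 + N
Q(D, b) = 2*b + 54*D (Q(D, b) = (b + 54*D) + b = 2*b + 54*D)
U = -40818 (U = -35752 + (2*(3 + 2) + 54*(-94)) = -35752 + (2*5 - 5076) = -35752 + (10 - 5076) = -35752 - 5066 = -40818)
1/U = 1/(-40818) = -1/40818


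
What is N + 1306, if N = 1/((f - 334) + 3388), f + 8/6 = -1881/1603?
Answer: 19165072895/14674631 ≈ 1306.0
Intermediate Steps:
f = -12055/4809 (f = -4/3 - 1881/1603 = -12055/4809 ≈ -2.5068)
N = 4809/14674631 (N = 1/((-12055/4809 - 334) + 3388) = 1/(-1618261/4809 + 3388) = 1/(14674631/4809) = 4809/14674631 ≈ 0.00032771)
N + 1306 = 4809/14674631 + 1306 = 19165072895/14674631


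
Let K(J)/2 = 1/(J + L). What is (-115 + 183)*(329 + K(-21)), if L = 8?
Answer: 290700/13 ≈ 22362.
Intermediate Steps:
K(J) = 2/(8 + J) (K(J) = 2/(J + 8) = 2/(8 + J))
(-115 + 183)*(329 + K(-21)) = (-115 + 183)*(329 + 2/(8 - 21)) = 68*(329 + 2/(-13)) = 68*(329 + 2*(-1/13)) = 68*(329 - 2/13) = 68*(4275/13) = 290700/13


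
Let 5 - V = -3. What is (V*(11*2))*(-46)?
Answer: -8096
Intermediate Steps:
V = 8 (V = 5 - 1*(-3) = 5 + 3 = 8)
(V*(11*2))*(-46) = (8*(11*2))*(-46) = (8*22)*(-46) = 176*(-46) = -8096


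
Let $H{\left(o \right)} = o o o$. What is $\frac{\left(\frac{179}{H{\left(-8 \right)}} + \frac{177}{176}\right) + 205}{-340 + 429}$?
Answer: $\frac{1158255}{501248} \approx 2.3107$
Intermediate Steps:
$H{\left(o \right)} = o^{3}$ ($H{\left(o \right)} = o^{2} o = o^{3}$)
$\frac{\left(\frac{179}{H{\left(-8 \right)}} + \frac{177}{176}\right) + 205}{-340 + 429} = \frac{\left(\frac{179}{\left(-8\right)^{3}} + \frac{177}{176}\right) + 205}{-340 + 429} = \frac{\left(\frac{179}{-512} + 177 \cdot \frac{1}{176}\right) + 205}{89} = \left(\left(179 \left(- \frac{1}{512}\right) + \frac{177}{176}\right) + 205\right) \frac{1}{89} = \left(\left(- \frac{179}{512} + \frac{177}{176}\right) + 205\right) \frac{1}{89} = \left(\frac{3695}{5632} + 205\right) \frac{1}{89} = \frac{1158255}{5632} \cdot \frac{1}{89} = \frac{1158255}{501248}$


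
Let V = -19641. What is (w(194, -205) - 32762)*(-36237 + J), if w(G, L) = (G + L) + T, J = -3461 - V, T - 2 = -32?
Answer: 657929771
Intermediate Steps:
T = -30 (T = 2 - 32 = -30)
J = 16180 (J = -3461 - 1*(-19641) = -3461 + 19641 = 16180)
w(G, L) = -30 + G + L (w(G, L) = (G + L) - 30 = -30 + G + L)
(w(194, -205) - 32762)*(-36237 + J) = ((-30 + 194 - 205) - 32762)*(-36237 + 16180) = (-41 - 32762)*(-20057) = -32803*(-20057) = 657929771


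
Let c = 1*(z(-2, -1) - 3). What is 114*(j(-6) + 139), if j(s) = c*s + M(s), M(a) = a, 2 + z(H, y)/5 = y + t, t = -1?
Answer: 30894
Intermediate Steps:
z(H, y) = -15 + 5*y (z(H, y) = -10 + 5*(y - 1) = -10 + 5*(-1 + y) = -10 + (-5 + 5*y) = -15 + 5*y)
c = -23 (c = 1*((-15 + 5*(-1)) - 3) = 1*((-15 - 5) - 3) = 1*(-20 - 3) = 1*(-23) = -23)
j(s) = -22*s (j(s) = -23*s + s = -22*s)
114*(j(-6) + 139) = 114*(-22*(-6) + 139) = 114*(132 + 139) = 114*271 = 30894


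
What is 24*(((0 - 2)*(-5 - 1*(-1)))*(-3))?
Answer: -576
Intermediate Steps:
24*(((0 - 2)*(-5 - 1*(-1)))*(-3)) = 24*(-2*(-5 + 1)*(-3)) = 24*(-2*(-4)*(-3)) = 24*(8*(-3)) = 24*(-24) = -576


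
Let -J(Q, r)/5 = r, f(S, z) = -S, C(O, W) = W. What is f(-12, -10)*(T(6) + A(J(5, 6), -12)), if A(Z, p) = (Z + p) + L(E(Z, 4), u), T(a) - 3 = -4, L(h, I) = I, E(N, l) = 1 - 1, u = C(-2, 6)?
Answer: -444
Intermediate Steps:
u = 6
E(N, l) = 0
T(a) = -1 (T(a) = 3 - 4 = -1)
J(Q, r) = -5*r
A(Z, p) = 6 + Z + p (A(Z, p) = (Z + p) + 6 = 6 + Z + p)
f(-12, -10)*(T(6) + A(J(5, 6), -12)) = (-1*(-12))*(-1 + (6 - 5*6 - 12)) = 12*(-1 + (6 - 30 - 12)) = 12*(-1 - 36) = 12*(-37) = -444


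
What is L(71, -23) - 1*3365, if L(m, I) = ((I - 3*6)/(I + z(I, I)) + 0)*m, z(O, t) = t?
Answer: -151879/46 ≈ -3301.7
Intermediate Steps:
L(m, I) = m*(-18 + I)/(2*I) (L(m, I) = ((I - 3*6)/(I + I) + 0)*m = ((I - 18)/((2*I)) + 0)*m = ((-18 + I)*(1/(2*I)) + 0)*m = ((-18 + I)/(2*I) + 0)*m = ((-18 + I)/(2*I))*m = m*(-18 + I)/(2*I))
L(71, -23) - 1*3365 = (1/2)*71*(-18 - 23)/(-23) - 1*3365 = (1/2)*71*(-1/23)*(-41) - 3365 = 2911/46 - 3365 = -151879/46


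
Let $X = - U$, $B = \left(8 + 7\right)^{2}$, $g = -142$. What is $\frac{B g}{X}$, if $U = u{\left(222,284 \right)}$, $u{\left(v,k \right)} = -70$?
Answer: $- \frac{3195}{7} \approx -456.43$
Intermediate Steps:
$U = -70$
$B = 225$ ($B = 15^{2} = 225$)
$X = 70$ ($X = \left(-1\right) \left(-70\right) = 70$)
$\frac{B g}{X} = \frac{225 \left(-142\right)}{70} = \left(-31950\right) \frac{1}{70} = - \frac{3195}{7}$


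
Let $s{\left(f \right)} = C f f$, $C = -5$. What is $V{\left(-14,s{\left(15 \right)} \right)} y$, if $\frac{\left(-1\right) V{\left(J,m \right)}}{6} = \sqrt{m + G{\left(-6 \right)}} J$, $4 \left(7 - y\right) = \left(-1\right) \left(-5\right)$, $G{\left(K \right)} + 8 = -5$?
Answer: $483 i \sqrt{1138} \approx 16294.0 i$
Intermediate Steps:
$G{\left(K \right)} = -13$ ($G{\left(K \right)} = -8 - 5 = -13$)
$y = \frac{23}{4}$ ($y = 7 - \frac{\left(-1\right) \left(-5\right)}{4} = 7 - \frac{5}{4} = \frac{23}{4} \approx 5.75$)
$s{\left(f \right)} = - 5 f^{2}$ ($s{\left(f \right)} = - 5 f f = - 5 f^{2}$)
$V{\left(J,m \right)} = - 6 J \sqrt{-13 + m}$ ($V{\left(J,m \right)} = - 6 \sqrt{m - 13} J = - 6 \sqrt{-13 + m} J = - 6 J \sqrt{-13 + m}$)
$V{\left(-14,s{\left(15 \right)} \right)} y = \left(-6\right) \left(-14\right) \sqrt{-13 - 5 \cdot 15^{2}} \cdot \frac{23}{4} = \left(-6\right) \left(-14\right) \sqrt{-13 - 1125} \cdot \frac{23}{4} = \left(-6\right) \left(-14\right) \sqrt{-1138} \cdot \frac{23}{4} = \left(-6\right) \left(-14\right) i \sqrt{1138} \cdot \frac{23}{4} = 84 i \sqrt{1138} \cdot \frac{23}{4} = 483 i \sqrt{1138}$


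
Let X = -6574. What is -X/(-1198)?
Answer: -3287/599 ≈ -5.4875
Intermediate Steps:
-X/(-1198) = -(-6574)/(-1198) = -(-6574)*(-1)/1198 = -1*3287/599 = -3287/599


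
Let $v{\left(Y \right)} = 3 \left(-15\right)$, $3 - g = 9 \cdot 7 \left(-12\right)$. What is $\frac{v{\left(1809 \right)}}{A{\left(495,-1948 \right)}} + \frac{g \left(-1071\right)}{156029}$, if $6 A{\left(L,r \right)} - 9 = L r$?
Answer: $- \frac{29029144567}{5572263677} \approx -5.2096$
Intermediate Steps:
$A{\left(L,r \right)} = \frac{3}{2} + \frac{L r}{6}$
$g = 759$ ($g = 3 - 9 \cdot 7 \left(-12\right) = 3 - 63 \left(-12\right) = 3 - -756 = 3 + 756 = 759$)
$v{\left(Y \right)} = -45$
$\frac{v{\left(1809 \right)}}{A{\left(495,-1948 \right)}} + \frac{g \left(-1071\right)}{156029} = - \frac{45}{\frac{3}{2} + \frac{1}{6} \cdot 495 \left(-1948\right)} + \frac{759 \left(-1071\right)}{156029} = - \frac{45}{\frac{3}{2} - 160710} - \frac{812889}{156029} = - \frac{45}{- \frac{321417}{2}} - \frac{812889}{156029} = \left(-45\right) \left(- \frac{2}{321417}\right) - \frac{812889}{156029} = \frac{10}{35713} - \frac{812889}{156029} = - \frac{29029144567}{5572263677}$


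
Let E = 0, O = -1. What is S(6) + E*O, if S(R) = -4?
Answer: -4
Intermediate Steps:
S(6) + E*O = -4 + 0*(-1) = -4 + 0 = -4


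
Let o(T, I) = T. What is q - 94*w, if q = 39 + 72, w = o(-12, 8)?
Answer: 1239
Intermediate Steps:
w = -12
q = 111
q - 94*w = 111 - 94*(-12) = 111 + 1128 = 1239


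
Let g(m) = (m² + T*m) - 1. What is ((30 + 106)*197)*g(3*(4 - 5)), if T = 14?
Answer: -910928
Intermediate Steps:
g(m) = -1 + m² + 14*m (g(m) = (m² + 14*m) - 1 = -1 + m² + 14*m)
((30 + 106)*197)*g(3*(4 - 5)) = ((30 + 106)*197)*(-1 + (3*(4 - 5))² + 14*(3*(4 - 5))) = (136*197)*(-1 + (3*(-1))² + 14*(3*(-1))) = 26792*(-1 + (-3)² + 14*(-3)) = 26792*(-1 + 9 - 42) = 26792*(-34) = -910928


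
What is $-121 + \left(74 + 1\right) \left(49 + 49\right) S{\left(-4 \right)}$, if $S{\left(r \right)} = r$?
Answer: $-29521$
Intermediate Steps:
$-121 + \left(74 + 1\right) \left(49 + 49\right) S{\left(-4 \right)} = -121 + \left(74 + 1\right) \left(49 + 49\right) \left(-4\right) = -121 + 75 \cdot 98 \left(-4\right) = -121 + 7350 \left(-4\right) = -121 - 29400 = -29521$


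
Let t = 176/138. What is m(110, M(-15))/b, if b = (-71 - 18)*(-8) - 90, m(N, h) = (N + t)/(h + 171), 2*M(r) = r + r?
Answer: 3839/3347604 ≈ 0.0011468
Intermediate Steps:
t = 88/69 (t = 176*(1/138) = 88/69 ≈ 1.2754)
M(r) = r (M(r) = (r + r)/2 = (2*r)/2 = r)
m(N, h) = (88/69 + N)/(171 + h) (m(N, h) = (N + 88/69)/(h + 171) = (88/69 + N)/(171 + h))
b = 622 (b = -89*(-8) - 90 = 712 - 90 = 622)
m(110, M(-15))/b = ((88/69 + 110)/(171 - 15))/622 = ((7678/69)/156)*(1/622) = ((1/156)*(7678/69))*(1/622) = (3839/5382)*(1/622) = 3839/3347604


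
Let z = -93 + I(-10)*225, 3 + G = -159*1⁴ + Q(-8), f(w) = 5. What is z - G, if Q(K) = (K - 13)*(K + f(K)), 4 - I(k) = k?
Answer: 3156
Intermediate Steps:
I(k) = 4 - k
Q(K) = (-13 + K)*(5 + K) (Q(K) = (K - 13)*(K + 5) = (-13 + K)*(5 + K))
G = -99 (G = -3 + (-159*1⁴ + (-65 + (-8)² - 8*(-8))) = -3 + (-159*1 + (-65 + 64 + 64)) = -3 + (-159 + 63) = -3 - 96 = -99)
z = 3057 (z = -93 + (4 - 1*(-10))*225 = -93 + (4 + 10)*225 = -93 + 14*225 = -93 + 3150 = 3057)
z - G = 3057 - 1*(-99) = 3057 + 99 = 3156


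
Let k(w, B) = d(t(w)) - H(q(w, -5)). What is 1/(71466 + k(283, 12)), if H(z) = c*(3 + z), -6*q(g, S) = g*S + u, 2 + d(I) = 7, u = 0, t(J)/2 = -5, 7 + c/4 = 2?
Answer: 3/228743 ≈ 1.3115e-5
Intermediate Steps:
c = -20 (c = -28 + 4*2 = -28 + 8 = -20)
t(J) = -10 (t(J) = 2*(-5) = -10)
d(I) = 5 (d(I) = -2 + 7 = 5)
q(g, S) = -S*g/6 (q(g, S) = -(g*S + 0)/6 = -(S*g + 0)/6 = -S*g/6)
H(z) = -60 - 20*z (H(z) = -20*(3 + z) = -60 - 20*z)
k(w, B) = 65 + 50*w/3 (k(w, B) = 5 - (-60 - (-10)*(-5)*w/3) = 5 - (-60 - 50*w/3) = 5 + (60 + 50*w/3) = 65 + 50*w/3)
1/(71466 + k(283, 12)) = 1/(71466 + (65 + (50/3)*283)) = 1/(71466 + (65 + 14150/3)) = 1/(71466 + 14345/3) = 1/(228743/3) = 3/228743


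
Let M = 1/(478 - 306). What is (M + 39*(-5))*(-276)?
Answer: 2314191/43 ≈ 53818.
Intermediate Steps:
M = 1/172 ≈ 0.0058140
(M + 39*(-5))*(-276) = (1/172 + 39*(-5))*(-276) = (1/172 - 195)*(-276) = -33539/172*(-276) = 2314191/43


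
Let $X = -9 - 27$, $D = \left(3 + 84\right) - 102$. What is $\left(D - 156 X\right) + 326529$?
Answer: $332130$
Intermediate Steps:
$D = -15$ ($D = 87 - 102 = -15$)
$X = -36$ ($X = -9 - 27 = -36$)
$\left(D - 156 X\right) + 326529 = \left(-15 - -5616\right) + 326529 = \left(-15 + 5616\right) + 326529 = 5601 + 326529 = 332130$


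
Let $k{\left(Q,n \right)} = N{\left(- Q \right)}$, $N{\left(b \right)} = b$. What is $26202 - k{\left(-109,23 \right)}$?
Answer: $26093$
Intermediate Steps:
$k{\left(Q,n \right)} = - Q$
$26202 - k{\left(-109,23 \right)} = 26202 - \left(-1\right) \left(-109\right) = 26202 - 109 = 26093$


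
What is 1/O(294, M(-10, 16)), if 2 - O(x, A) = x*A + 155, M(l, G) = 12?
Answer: -1/3681 ≈ -0.00027167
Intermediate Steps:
O(x, A) = -153 - A*x (O(x, A) = 2 - (x*A + 155) = 2 - (A*x + 155) = 2 - (155 + A*x) = 2 + (-155 - A*x) = -153 - A*x)
1/O(294, M(-10, 16)) = 1/(-153 - 1*12*294) = 1/(-153 - 3528) = 1/(-3681) = -1/3681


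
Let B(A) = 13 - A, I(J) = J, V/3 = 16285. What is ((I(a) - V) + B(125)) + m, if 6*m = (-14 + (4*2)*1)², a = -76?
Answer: -49037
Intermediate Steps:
V = 48855 (V = 3*16285 = 48855)
m = 6 (m = (-14 + (4*2)*1)²/6 = (-14 + 8*1)²/6 = (-14 + 8)²/6 = (⅙)*(-6)² = (⅙)*36 = 6)
((I(a) - V) + B(125)) + m = ((-76 - 1*48855) + (13 - 1*125)) + 6 = ((-76 - 48855) + (13 - 125)) + 6 = (-48931 - 112) + 6 = -49043 + 6 = -49037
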